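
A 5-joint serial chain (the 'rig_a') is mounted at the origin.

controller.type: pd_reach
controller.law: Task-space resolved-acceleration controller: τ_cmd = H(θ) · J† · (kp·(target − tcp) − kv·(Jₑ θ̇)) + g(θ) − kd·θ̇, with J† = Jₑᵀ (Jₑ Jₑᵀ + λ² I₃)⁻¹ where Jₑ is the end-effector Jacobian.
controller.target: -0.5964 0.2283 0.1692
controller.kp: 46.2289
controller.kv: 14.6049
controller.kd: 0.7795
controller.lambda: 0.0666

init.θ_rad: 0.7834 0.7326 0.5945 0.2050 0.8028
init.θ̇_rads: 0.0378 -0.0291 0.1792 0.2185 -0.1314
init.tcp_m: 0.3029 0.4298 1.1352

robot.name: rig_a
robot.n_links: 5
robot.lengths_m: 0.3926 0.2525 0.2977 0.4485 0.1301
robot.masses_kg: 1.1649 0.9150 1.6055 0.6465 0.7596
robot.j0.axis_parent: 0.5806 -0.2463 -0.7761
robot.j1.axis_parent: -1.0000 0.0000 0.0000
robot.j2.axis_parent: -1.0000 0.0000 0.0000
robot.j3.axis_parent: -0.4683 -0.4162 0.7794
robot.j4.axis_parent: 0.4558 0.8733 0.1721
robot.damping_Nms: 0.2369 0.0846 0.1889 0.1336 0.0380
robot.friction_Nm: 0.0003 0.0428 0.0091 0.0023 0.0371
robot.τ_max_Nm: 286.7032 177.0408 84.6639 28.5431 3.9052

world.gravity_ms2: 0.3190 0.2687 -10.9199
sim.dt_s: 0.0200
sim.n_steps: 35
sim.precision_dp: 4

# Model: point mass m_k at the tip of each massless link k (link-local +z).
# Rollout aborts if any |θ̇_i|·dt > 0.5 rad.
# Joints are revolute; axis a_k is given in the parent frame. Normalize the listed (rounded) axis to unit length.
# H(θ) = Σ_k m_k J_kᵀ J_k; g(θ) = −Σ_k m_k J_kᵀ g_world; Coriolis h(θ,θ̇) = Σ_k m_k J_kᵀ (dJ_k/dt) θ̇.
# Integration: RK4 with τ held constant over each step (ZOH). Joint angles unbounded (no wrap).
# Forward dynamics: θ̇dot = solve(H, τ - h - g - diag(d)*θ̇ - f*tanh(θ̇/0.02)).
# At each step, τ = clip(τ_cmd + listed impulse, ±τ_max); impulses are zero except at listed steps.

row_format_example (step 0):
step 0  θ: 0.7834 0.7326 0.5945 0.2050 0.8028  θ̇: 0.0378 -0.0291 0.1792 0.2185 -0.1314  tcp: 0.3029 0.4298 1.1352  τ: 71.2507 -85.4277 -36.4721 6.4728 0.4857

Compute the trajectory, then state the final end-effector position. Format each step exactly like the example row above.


step 1  θ: 0.7948 0.7041 0.6267 0.2593 0.8155  θ̇: 1.0881 -2.8118 3.0647 5.0132 1.1576  tcp: 0.2963 0.4301 1.1257  τ: 51.4295 -62.3958 -30.6535 1.0657 -0.6719
step 2  θ: 0.8249 0.6338 0.7057 0.3754 0.8049  θ̇: 1.8933 -4.2119 4.8400 6.4411 -2.2485  tcp: 0.2770 0.4281 1.1074  τ: 37.7720 -42.3260 -22.2651 -0.4531 2.0012
step 3  θ: 0.8711 0.5542 0.7969 0.5265 0.8024  θ̇: 2.6980 -3.8353 4.4188 8.4620 1.8386  tcp: 0.2484 0.4197 1.0830  τ: 11.3341 -20.2427 -12.6956 -1.0360 -1.9106
step 4  θ: 0.9255 0.4693 0.8998 0.6760 0.7759  θ̇: 2.7337 -4.6634 5.8329 6.5249 -4.3077  tcp: 0.2138 0.4076 1.0564  τ: 9.6745 -11.6457 -8.5707 -0.5692 3.2504
step 5  θ: 0.9866 0.3931 0.9965 0.8306 0.7887  θ̇: 3.3250 -3.1065 4.0562 8.7391 5.3119  tcp: 0.1768 0.3899 1.0265  τ: -14.2174 0.4867 -5.2255 -1.3569 -3.9052
step 6  θ: 1.0460 0.3153 1.0986 0.9679 0.7927  θ̇: 2.6215 -4.6420 6.0366 5.1585 -4.5498  tcp: 0.1389 0.3720 0.9965  τ: -1.0086 -0.4763 -4.3974 -0.5725 3.4268
step 7  θ: 1.1056 0.2439 1.1960 1.0992 0.8148  θ̇: 3.2818 -2.6579 3.9207 7.7544 6.4073  tcp: 0.1014 0.3536 0.9657  τ: -20.6852 5.8317 -5.0411 -1.8786 -3.9052
step 8  θ: 1.1619 0.1749 1.2915 1.2206 0.8535  θ̇: 2.3627 -4.2008 5.5222 4.5514 -2.1520  tcp: 0.0653 0.3358 0.9345  τ: -5.8321 2.6070 -4.4061 -0.9662 1.4748
step 9  θ: 1.2148 0.1056 1.3885 1.3270 0.8678  θ̇: 2.8763 -2.8453 4.3059 5.9719 3.3975  tcp: 0.0301 0.3214 0.9053  τ: -15.4083 5.1380 -5.7063 -2.0545 -3.4096
step 10  θ: 1.2681 0.0410 1.4832 1.4268 0.8672  θ̇: 2.4531 -3.6159 5.1300 4.0631 -3.2565  tcp: -0.0038 0.3098 0.8776  τ: -3.1197 1.4923 -4.5358 -1.6372 2.5679
step 11  θ: 1.3204 -0.0222 1.5768 1.5217 0.8827  θ̇: 2.7378 -2.7820 4.3134 5.3096 4.5968  tcp: -0.0357 0.2985 0.8497  τ: -16.9401 5.7588 -7.4348 -1.8832 -3.9052
step 12  θ: 1.3700 -0.0861 1.6701 1.6083 0.9008  θ̇: 2.2177 -3.6108 4.9843 3.4076 -2.5763  tcp: -0.0655 0.2887 0.8229  τ: -2.2054 0.9504 -5.2304 -1.2517 2.0355
step 13  θ: 1.4184 -0.1504 1.7630 1.6882 0.9151  θ̇: 2.5877 -2.8899 4.3701 4.4825 3.8456  tcp: -0.0935 0.2805 0.7975  τ: -14.3871 4.9747 -8.0224 -1.4808 -3.7449
step 14  θ: 1.4660 -0.2153 1.8553 1.7620 0.9267  θ̇: 2.1731 -3.5986 4.8294 2.9427 -2.5220  tcp: -0.1195 0.2736 0.7736  τ: -0.3260 0.0487 -5.4071 -0.8306 2.0284
step 15  θ: 1.5140 -0.2809 1.9468 1.8316 0.9406  θ̇: 2.5953 -3.0393 4.3688 3.9237 3.7758  tcp: -0.1437 0.2676 0.7507  τ: -13.3028 4.7016 -8.4860 -0.9471 -3.6686
step 16  θ: 1.5620 -0.3486 2.0374 1.8962 0.9569  θ̇: 2.2048 -3.7236 4.6639 2.5727 -2.0073  tcp: -0.1659 0.2622 0.7291  τ: 0.3537 -0.2018 -5.5309 -0.2354 1.5905
step 17  θ: 1.6109 -0.4185 2.1271 1.9566 0.9715  θ̇: 2.6650 -3.3250 4.3300 3.3861 3.3612  tcp: -0.1864 0.2578 0.7090  τ: -11.3652 4.1912 -8.3208 -0.3586 -3.2678
step 18  θ: 1.6615 -0.4907 2.2150 2.0138 0.9916  θ̇: 2.3915 -3.8860 4.4476 2.3670 -1.2316  tcp: -0.2051 0.2536 0.6900  τ: -0.1826 0.1848 -5.6046 0.2712 0.9223
step 19  θ: 1.7138 -0.5659 2.3015 2.0674 1.0084  θ̇: 2.8236 -3.6853 4.2052 2.9345 2.8272  tcp: -0.2223 0.2502 0.6728  τ: -9.1800 3.6240 -7.6842 0.1650 -2.7359
step 20  θ: 1.7691 -0.6436 2.3854 2.1193 1.0318  θ̇: 2.7137 -4.0780 4.1730 2.2803 -0.3899  tcp: -0.2381 0.2468 0.6568  τ: -1.8443 1.0701 -5.6198 0.6200 0.2152
step 21  θ: 1.8271 -0.7243 2.4667 2.1687 1.0520  θ̇: 3.0778 -4.0144 3.9486 2.6217 2.3547  tcp: -0.2525 0.2442 0.6427  τ: -7.8000 3.3073 -6.8436 0.5349 -2.2321
step 22  θ: 1.8889 -0.8069 2.5442 2.2175 1.0784  θ̇: 3.1041 -4.2231 3.7934 2.2663 0.3297  tcp: -0.2658 0.2416 0.6298  τ: -4.4707 2.1560 -5.5469 0.7871 -0.3524
step 23  θ: 1.9536 -0.8908 2.6174 2.2647 1.1020  θ̇: 3.3691 -4.1657 3.5165 2.4447 2.0064  tcp: -0.2780 0.2395 0.6191  τ: -8.1242 3.3750 -6.0841 0.7079 -1.8181
step 24  θ: 2.0215 -0.9744 2.6851 2.3117 1.1305  θ̇: 3.4314 -4.1740 3.2448 2.2669 0.8669  tcp: -0.2896 0.2375 0.6095  τ: -7.6382 3.0551 -5.3889 0.7899 -0.7349
step 25  θ: 2.0913 -1.0565 2.7465 2.3576 1.1569  θ̇: 3.5473 -4.0168 2.8850 2.3145 1.7533  tcp: -0.3006 0.2359 0.6018  τ: -9.6319 3.5043 -5.4890 0.7100 -1.4858
step 26  θ: 2.1621 -1.1354 2.8007 2.4025 1.1859  θ̇: 3.5274 -3.8485 2.5184 2.1854 1.1572  tcp: -0.3112 0.2347 0.5952  τ: -9.9263 3.3355 -5.0733 0.6850 -0.9015
step 27  θ: 2.2321 -1.2101 2.8469 2.4456 1.2132  θ̇: 3.4717 -3.5924 2.1022 2.1221 1.5573  tcp: -0.3218 0.2340 0.5898  τ: -10.4549 3.2809 -4.9403 0.5910 -1.2274
step 28  θ: 2.3002 -1.2795 2.8849 2.4865 1.2415  θ̇: 3.3301 -3.3322 1.6902 1.9718 1.2667  tcp: -0.3325 0.2341 0.5850  τ: -10.2151 3.0493 -4.6043 0.4905 -0.9359
step 29  θ: 2.3650 -1.3434 2.9145 2.5245 1.2684  θ̇: 3.1497 -3.0414 1.2620 1.8318 1.4232  tcp: -0.3433 0.2350 0.5807  τ: -9.7710 2.8914 -4.3585 0.3377 -1.0573
step 30  θ: 2.4259 -1.4014 2.9355 2.5593 1.2956  θ̇: 2.9282 -2.7523 0.8411 1.6525 1.2957  tcp: -0.3545 0.2370 0.5765  τ: -9.4134 2.9073 -3.9556 0.1259 -0.9244
step 31  θ: 2.4820 -1.4533 2.9481 2.5906 1.3221  θ̇: 2.6692 -2.4358 0.4160 1.4711 1.3498  tcp: -0.3658 0.2401 0.5724  τ: -9.7211 3.2957 -3.3514 -0.1786 -0.9576
step 32  θ: 2.5321 -1.4985 2.9523 2.6181 1.3485  θ̇: 2.3367 -2.0873 0.0038 1.2766 1.2892  tcp: -0.3774 0.2446 0.5681  τ: -11.4634 4.2642 -2.1460 -0.6085 -0.8836
step 33  θ: 2.5742 -1.5362 2.9487 2.6419 1.3741  θ̇: 1.8643 -1.6909 -0.3658 1.0971 1.2709  tcp: -0.3891 0.2502 0.5637  τ: -14.6027 5.7429 -0.1506 -1.1521 -0.8472
step 34  θ: 2.6049 -1.5658 2.9388 2.6625 1.3986  θ̇: 1.1921 -1.2809 -0.6303 0.9506 1.1759  tcp: -0.4007 0.2568 0.5589  τ: -17.9940 7.2719 2.4316 -1.7134 -0.7483
step 35  θ: 2.6201 -1.5876 2.9252 2.6808 1.4211  θ̇: 0.3348 -0.9246 -0.7293 0.8666 1.0656  tcp: -0.4123 0.2637 0.5538
final tcp position (m): -0.4123 0.2637 0.5538


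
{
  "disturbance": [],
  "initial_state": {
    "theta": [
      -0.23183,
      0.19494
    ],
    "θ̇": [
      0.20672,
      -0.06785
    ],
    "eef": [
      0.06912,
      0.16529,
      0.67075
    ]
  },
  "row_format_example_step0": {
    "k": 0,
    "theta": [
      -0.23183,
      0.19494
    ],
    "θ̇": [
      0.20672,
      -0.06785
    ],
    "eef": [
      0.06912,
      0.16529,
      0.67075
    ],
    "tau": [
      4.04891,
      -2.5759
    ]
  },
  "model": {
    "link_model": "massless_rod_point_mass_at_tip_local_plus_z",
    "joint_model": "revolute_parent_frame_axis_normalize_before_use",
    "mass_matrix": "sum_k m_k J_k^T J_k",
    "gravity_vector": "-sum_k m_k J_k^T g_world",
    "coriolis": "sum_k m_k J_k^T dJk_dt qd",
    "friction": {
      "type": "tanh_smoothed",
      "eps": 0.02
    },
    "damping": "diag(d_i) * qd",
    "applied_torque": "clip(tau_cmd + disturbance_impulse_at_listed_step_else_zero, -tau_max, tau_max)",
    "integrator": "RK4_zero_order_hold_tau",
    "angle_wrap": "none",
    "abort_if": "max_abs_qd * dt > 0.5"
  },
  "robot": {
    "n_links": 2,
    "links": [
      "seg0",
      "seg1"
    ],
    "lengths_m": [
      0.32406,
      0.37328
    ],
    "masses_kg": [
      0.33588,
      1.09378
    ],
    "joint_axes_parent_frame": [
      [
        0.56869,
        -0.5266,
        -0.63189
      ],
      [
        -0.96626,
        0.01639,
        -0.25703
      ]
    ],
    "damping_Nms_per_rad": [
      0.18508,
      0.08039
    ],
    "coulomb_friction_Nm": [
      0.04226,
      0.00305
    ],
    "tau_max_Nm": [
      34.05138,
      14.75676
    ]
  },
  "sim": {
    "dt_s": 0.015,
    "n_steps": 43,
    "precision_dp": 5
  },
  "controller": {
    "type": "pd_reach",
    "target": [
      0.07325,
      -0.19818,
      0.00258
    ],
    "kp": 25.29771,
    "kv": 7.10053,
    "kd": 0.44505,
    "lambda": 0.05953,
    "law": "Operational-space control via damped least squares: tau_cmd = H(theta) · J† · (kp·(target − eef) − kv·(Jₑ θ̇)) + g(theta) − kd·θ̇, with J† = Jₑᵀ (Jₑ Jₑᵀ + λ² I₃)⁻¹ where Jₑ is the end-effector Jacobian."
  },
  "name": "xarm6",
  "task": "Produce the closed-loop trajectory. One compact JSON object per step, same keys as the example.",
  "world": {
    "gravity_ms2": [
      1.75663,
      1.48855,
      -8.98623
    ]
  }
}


{"k":1,"theta":[-0.22867,0.19322],"\u03b8\u0307":[0.21515,-0.16179],"eef":[0.0684,0.16336,0.67135],"tau":[3.89762,-2.42835]}
{"k":2,"theta":[-0.22536,0.19022],"\u03b8\u0307":[0.22648,-0.23735],"eef":[0.06768,0.16093,0.67211],"tau":[3.75671,-2.3037]}
{"k":3,"theta":[-0.22187,0.18619],"\u03b8\u0307":[0.23807,-0.30053],"eef":[0.06694,0.15807,0.67299],"tau":[3.62626,-2.19631]}
{"k":4,"theta":[-0.21822,0.18128],"\u03b8\u0307":[0.24837,-0.35541],"eef":[0.06618,0.15484,0.67396],"tau":[3.5059,-2.10214]}
{"k":5,"theta":[-0.21443,0.17558],"\u03b8\u0307":[0.2565,-0.40475],"eef":[0.0654,0.15127,0.67502],"tau":[3.39502,-2.01822]}
{"k":6,"theta":[-0.21054,0.16917],"\u03b8\u0307":[0.26206,-0.45041],"eef":[0.0646,0.14741,0.67613],"tau":[3.29286,-1.94235]}
{"k":7,"theta":[-0.20659,0.16209],"\u03b8\u0307":[0.2649,-0.49367],"eef":[0.0638,0.14328,0.67729],"tau":[3.19863,-1.87286]}
{"k":8,"theta":[-0.20261,0.15438],"\u03b8\u0307":[0.26507,-0.5354],"eef":[0.06299,0.13892,0.67848],"tau":[3.11157,-1.80846]}
{"k":9,"theta":[-0.19866,0.14605],"\u03b8\u0307":[0.26272,-0.57621],"eef":[0.06218,0.13434,0.67968],"tau":[3.03093,-1.74812]}
{"k":10,"theta":[-0.19475,0.13711],"\u03b8\u0307":[0.25803,-0.61652],"eef":[0.06139,0.12956,0.68089],"tau":[2.95603,-1.69103]}
{"k":11,"theta":[-0.19093,0.12756],"\u03b8\u0307":[0.25123,-0.65663],"eef":[0.06063,0.1246,0.68209],"tau":[2.88626,-1.63648]}
{"k":12,"theta":[-0.18722,0.11742],"\u03b8\u0307":[0.24255,-0.69676],"eef":[0.0599,0.11946,0.68328],"tau":[2.82104,-1.58391]}
{"k":13,"theta":[-0.18366,0.10667],"\u03b8\u0307":[0.23222,-0.73706],"eef":[0.05921,0.11417,0.68444],"tau":[2.75987,-1.53281]}
{"k":14,"theta":[-0.18026,0.09532],"\u03b8\u0307":[0.22044,-0.77765],"eef":[0.05858,0.10872,0.68557],"tau":[2.7023,-1.48276]}
{"k":15,"theta":[-0.17705,0.08335],"\u03b8\u0307":[0.20744,-0.81861],"eef":[0.058,0.10312,0.68666],"tau":[2.64794,-1.43338]}
{"k":16,"theta":[-0.17405,0.07077],"\u03b8\u0307":[0.19339,-0.86001],"eef":[0.05748,0.09738,0.6877],"tau":[2.59642,-1.38432]}
{"k":17,"theta":[-0.17126,0.05757],"\u03b8\u0307":[0.1785,-0.90187],"eef":[0.05704,0.0915,0.68868],"tau":[2.54743,-1.33528]}
{"k":18,"theta":[-0.16869,0.04373],"\u03b8\u0307":[0.16292,-0.94423],"eef":[0.05668,0.08548,0.6896],"tau":[2.50068,-1.28598]}
{"k":19,"theta":[-0.16637,0.02925],"\u03b8\u0307":[0.14681,-0.9871],"eef":[0.05641,0.07933,0.69044],"tau":[2.45591,-1.23618]}
{"k":20,"theta":[-0.16429,0.01413],"\u03b8\u0307":[0.13033,-1.03049],"eef":[0.05623,0.07304,0.69121],"tau":[2.41291,-1.18562]}
{"k":21,"theta":[-0.16246,-0.00165],"\u03b8\u0307":[0.11361,-1.07438],"eef":[0.05615,0.06661,0.69188],"tau":[2.37146,-1.13409]}
{"k":22,"theta":[-0.16088,-0.01809],"\u03b8\u0307":[0.09679,-1.11876],"eef":[0.05617,0.06004,0.69245],"tau":[2.33137,-1.08139]}
{"k":23,"theta":[-0.15955,-0.03519],"\u03b8\u0307":[0.07998,-1.16359],"eef":[0.05631,0.05334,0.69291],"tau":[2.29247,-1.02733]}
{"k":24,"theta":[-0.15847,-0.05298],"\u03b8\u0307":[0.06332,-1.20886],"eef":[0.05656,0.0465,0.69326],"tau":[2.25461,-0.97172]}
{"k":25,"theta":[-0.15764,-0.07144],"\u03b8\u0307":[0.04691,-1.25449],"eef":[0.05692,0.03951,0.69347],"tau":[2.2176,-0.91441]}
{"k":26,"theta":[-0.15706,-0.09059],"\u03b8\u0307":[0.03096,-1.30035],"eef":[0.05742,0.03239,0.69355],"tau":[2.18114,-0.85527]}
{"k":27,"theta":[-0.1567,-0.11043],"\u03b8\u0307":[0.01588,-1.34605],"eef":[0.05803,0.02512,0.69348],"tau":[2.14451,-0.79428]}
{"k":28,"theta":[-0.15657,-0.13095],"\u03b8\u0307":[0.00244,-1.39082],"eef":[0.05877,0.0177,0.69324],"tau":[2.10622,-0.73158]}
{"k":29,"theta":[-0.15662,-0.15213],"\u03b8\u0307":[-0.00903,-1.4344],"eef":[0.05963,0.01014,0.69283],"tau":[2.0654,-0.66706]}
{"k":30,"theta":[-0.15683,-0.17395],"\u03b8\u0307":[-0.01923,-1.47762],"eef":[0.0606,0.00243,0.69224],"tau":[2.02311,-0.60017]}
{"k":31,"theta":[-0.15718,-0.19643],"\u03b8\u0307":[-0.02887,-1.52123],"eef":[0.06168,-0.00543,0.69145],"tau":[1.98067,-0.53048]}
{"k":32,"theta":[-0.15768,-0.21957],"\u03b8\u0307":[-0.03822,-1.56546],"eef":[0.06288,-0.01344,0.69045],"tau":[1.93873,-0.45781]}
{"k":33,"theta":[-0.15832,-0.24338],"\u03b8\u0307":[-0.04727,-1.61023],"eef":[0.06419,-0.0216,0.68923],"tau":[1.89744,-0.38215]}
{"k":34,"theta":[-0.15909,-0.26785],"\u03b8\u0307":[-0.05591,-1.65534],"eef":[0.06563,-0.0299,0.68777],"tau":[1.85676,-0.30352]}
{"k":35,"theta":[-0.15999,-0.29301],"\u03b8\u0307":[-0.06401,-1.70058],"eef":[0.06718,-0.03834,0.68605],"tau":[1.81656,-0.22195]}
{"k":36,"theta":[-0.16101,-0.31884],"\u03b8\u0307":[-0.07145,-1.74577],"eef":[0.06886,-0.04692,0.68407],"tau":[1.77669,-0.13745]}
{"k":37,"theta":[-0.16212,-0.34535],"\u03b8\u0307":[-0.07812,-1.79071],"eef":[0.07065,-0.05563,0.6818],"tau":[1.737,-0.05004]}
{"k":38,"theta":[-0.16334,-0.37253],"\u03b8\u0307":[-0.08395,-1.83526],"eef":[0.07257,-0.06446,0.67924],"tau":[1.69739,0.04026]}
{"k":39,"theta":[-0.16463,-0.40038],"\u03b8\u0307":[-0.08886,-1.87927],"eef":[0.07459,-0.0734,0.67636],"tau":[1.65772,0.13342]}
{"k":40,"theta":[-0.16599,-0.42888],"\u03b8\u0307":[-0.09279,-1.92261],"eef":[0.07673,-0.08245,0.67315],"tau":[1.61791,0.22943]}
{"k":41,"theta":[-0.1674,-0.45802],"\u03b8\u0307":[-0.09571,-1.96516],"eef":[0.07897,-0.09159,0.6696],"tau":[1.57787,0.32822]}
{"k":42,"theta":[-0.16885,-0.48779],"\u03b8\u0307":[-0.09757,-2.00677],"eef":[0.08132,-0.10082,0.6657],"tau":[1.53753,0.42974]}
{"k":43,"theta":[-0.17032,-0.51818],"\u03b8\u0307":[-0.09835,-2.04735],"eef":[0.08375,-0.1101,0.66143]}


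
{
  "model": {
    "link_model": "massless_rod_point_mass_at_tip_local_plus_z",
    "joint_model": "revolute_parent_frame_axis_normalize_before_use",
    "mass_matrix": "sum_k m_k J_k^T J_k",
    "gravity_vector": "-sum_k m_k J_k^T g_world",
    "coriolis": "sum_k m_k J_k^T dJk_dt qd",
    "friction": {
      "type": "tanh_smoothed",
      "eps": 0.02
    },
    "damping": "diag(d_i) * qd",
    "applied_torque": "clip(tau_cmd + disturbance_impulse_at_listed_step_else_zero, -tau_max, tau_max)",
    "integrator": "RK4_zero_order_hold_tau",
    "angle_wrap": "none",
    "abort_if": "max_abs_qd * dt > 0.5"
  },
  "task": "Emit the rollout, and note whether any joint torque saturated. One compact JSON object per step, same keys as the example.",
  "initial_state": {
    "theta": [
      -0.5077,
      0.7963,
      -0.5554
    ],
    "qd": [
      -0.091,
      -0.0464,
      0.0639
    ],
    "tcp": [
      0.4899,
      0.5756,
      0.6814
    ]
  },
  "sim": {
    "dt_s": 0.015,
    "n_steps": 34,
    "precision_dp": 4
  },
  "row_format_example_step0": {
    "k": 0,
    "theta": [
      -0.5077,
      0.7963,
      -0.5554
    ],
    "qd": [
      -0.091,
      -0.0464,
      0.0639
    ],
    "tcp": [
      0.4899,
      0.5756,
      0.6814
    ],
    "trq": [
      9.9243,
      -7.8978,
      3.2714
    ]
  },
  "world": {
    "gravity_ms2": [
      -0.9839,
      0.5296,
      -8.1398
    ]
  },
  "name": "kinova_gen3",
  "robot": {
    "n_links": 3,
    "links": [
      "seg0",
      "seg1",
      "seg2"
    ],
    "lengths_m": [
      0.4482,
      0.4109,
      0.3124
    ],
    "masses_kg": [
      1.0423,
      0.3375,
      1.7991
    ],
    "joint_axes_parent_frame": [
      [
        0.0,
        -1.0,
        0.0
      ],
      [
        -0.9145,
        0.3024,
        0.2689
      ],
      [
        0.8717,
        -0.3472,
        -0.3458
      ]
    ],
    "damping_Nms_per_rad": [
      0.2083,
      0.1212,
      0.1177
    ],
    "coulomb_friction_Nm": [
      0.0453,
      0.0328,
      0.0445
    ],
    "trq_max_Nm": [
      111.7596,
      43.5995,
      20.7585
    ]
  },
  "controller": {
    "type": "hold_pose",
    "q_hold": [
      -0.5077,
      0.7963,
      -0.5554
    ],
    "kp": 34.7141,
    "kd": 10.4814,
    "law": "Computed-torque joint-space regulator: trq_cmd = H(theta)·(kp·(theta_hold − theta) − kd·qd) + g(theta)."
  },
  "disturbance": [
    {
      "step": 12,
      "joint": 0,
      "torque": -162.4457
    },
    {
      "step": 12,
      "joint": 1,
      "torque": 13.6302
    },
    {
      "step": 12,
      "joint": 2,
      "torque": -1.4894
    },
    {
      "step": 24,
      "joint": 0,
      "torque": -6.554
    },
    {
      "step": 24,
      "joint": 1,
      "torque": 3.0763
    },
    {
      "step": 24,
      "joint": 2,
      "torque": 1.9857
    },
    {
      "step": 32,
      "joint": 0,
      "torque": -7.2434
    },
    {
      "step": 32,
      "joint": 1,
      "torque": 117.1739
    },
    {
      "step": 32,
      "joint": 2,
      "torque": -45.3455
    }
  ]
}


{"k":1,"theta":[-0.509,0.7956,-0.5547],"qd":[-0.0768,-0.0474,0.0313],"tcp":[0.4911,0.5753,0.6812],"trq":[9.7647,-7.9628,3.3088]}
{"k":2,"theta":[-0.51,0.7949,-0.5544],"qd":[-0.0639,-0.0443,0.0125],"tcp":[0.492,0.575,0.6811],"trq":[9.618,-8.0222,3.3407]}
{"k":3,"theta":[-0.5109,0.7943,-0.5542],"qd":[-0.0522,-0.0371,0.0073],"tcp":[0.4928,0.5747,0.681],"trq":[9.4834,-8.0765,3.3672]}
{"k":4,"theta":[-0.5116,0.7938,-0.5541],"qd":[-0.0419,-0.0296,0.0058],"tcp":[0.4935,0.5745,0.6809],"trq":[9.3603,-8.1259,3.3906]}
{"k":5,"theta":[-0.5122,0.7934,-0.5541],"qd":[-0.0328,-0.0228,0.0051],"tcp":[0.494,0.5744,0.6808],"trq":[9.2478,-8.1706,3.4116]}
{"k":6,"theta":[-0.5126,0.7931,-0.554],"qd":[-0.0249,-0.017,0.0043],"tcp":[0.4944,0.5742,0.6808],"trq":[9.1456,-8.2108,3.4305]}
{"k":7,"theta":[-0.5129,0.7929,-0.5539],"qd":[-0.0181,-0.0121,0.0033],"tcp":[0.4947,0.5742,0.6807],"trq":[9.0531,-8.2465,3.4474]}
{"k":8,"theta":[-0.5131,0.7927,-0.5539],"qd":[-0.0123,-0.008,0.0024],"tcp":[0.4949,0.5741,0.6807],"trq":[8.97,-8.2781,3.4623]}
{"k":9,"theta":[-0.5133,0.7926,-0.5539],"qd":[-0.0073,-0.0046,0.0014],"tcp":[0.4951,0.5741,0.6807],"trq":[8.8959,-8.306,3.4755]}
{"k":10,"theta":[-0.5134,0.7926,-0.5538],"qd":[-0.0031,-0.0018,0.0005],"tcp":[0.4951,0.574,0.6806],"trq":[8.8301,-8.3303,3.487]}
{"k":11,"theta":[-0.5134,0.7926,-0.5538],"qd":[0.0003,0.0005,-0.0002],"tcp":[0.4951,0.574,0.6806],"trq":[8.7718,-8.3517,3.4971]}
{"k":12,"theta":[-0.5134,0.7926,-0.5539],"qd":[0.0032,0.0024,-0.0009],"tcp":[0.4951,0.574,0.6806],"trq":[-111.7596,5.2599,2.0165]}
{"k":13,"theta":[-0.5213,0.7951,-0.5509],"qd":[-1.0595,0.3272,0.3994],"tcp":[0.5003,0.5747,0.6762],"trq":[28.1943,-10.4921,3.7218]}
{"k":14,"theta":[-0.5359,0.7994,-0.5456],"qd":[-0.8879,0.2487,0.3073],"tcp":[0.5097,0.5759,0.6679],"trq":[26.1747,-10.0554,3.6216]}
{"k":15,"theta":[-0.548,0.8026,-0.5416],"qd":[-0.7351,0.1827,0.2203],"tcp":[0.5175,0.5767,0.6611],"trq":[24.325,-9.7107,3.5506]}
{"k":16,"theta":[-0.5581,0.805,-0.5389],"qd":[-0.5995,0.128,0.142],"tcp":[0.5238,0.5774,0.6554],"trq":[22.6345,-9.4372,3.5009]}
{"k":17,"theta":[-0.5661,0.8066,-0.5373],"qd":[-0.4798,0.0832,0.0742],"tcp":[0.5289,0.5778,0.6507],"trq":[21.0924,-9.2185,3.4666]}
{"k":18,"theta":[-0.5726,0.8075,-0.5366],"qd":[-0.3744,0.0476,0.019],"tcp":[0.5328,0.5781,0.647],"trq":[19.688,-9.0423,3.4428]}
{"k":19,"theta":[-0.5775,0.8081,-0.5365],"qd":[-0.2816,0.0285,-0.0021],"tcp":[0.5358,0.5783,0.6442],"trq":[18.4114,-8.8995,3.4221]}
{"k":20,"theta":[-0.5811,0.8084,-0.5366],"qd":[-0.2003,0.0185,-0.0061],"tcp":[0.538,0.5785,0.642],"trq":[17.253,-8.7834,3.4057]}
{"k":21,"theta":[-0.5836,0.8086,-0.5367],"qd":[-0.1299,0.0116,-0.0068],"tcp":[0.5395,0.5786,0.6406],"trq":[16.2039,-8.6887,3.3946]}
{"k":22,"theta":[-0.5851,0.8088,-0.5368],"qd":[-0.0693,0.0065,-0.0064],"tcp":[0.5404,0.5786,0.6397],"trq":[15.2553,-8.6112,3.388]}
{"k":23,"theta":[-0.5857,0.8088,-0.5369],"qd":[-0.0175,0.0024,-0.0058],"tcp":[0.5408,0.5787,0.6393],"trq":[14.3996,-8.5478,3.3847]}
{"k":24,"theta":[-0.5856,0.8089,-0.537],"qd":[0.026,-0.001,-0.0055],"tcp":[0.5407,0.5787,0.6393],"trq":[7.0826,-5.4193,5.3695]}
{"k":25,"theta":[-0.585,0.8154,-0.5211],"qd":[0.0559,0.8718,2.1045],"tcp":[0.5411,0.5797,0.64],"trq":[14.0241,-8.9546,3.1087]}
{"k":26,"theta":[-0.584,0.8268,-0.4936],"qd":[0.0783,0.6441,1.5532],"tcp":[0.5417,0.5814,0.641],"trq":[13.3118,-8.8762,3.2163]}
{"k":27,"theta":[-0.5827,0.8351,-0.4737],"qd":[0.0995,0.4563,1.1],"tcp":[0.5418,0.5826,0.6421],"trq":[12.6674,-8.8041,3.2918]}
{"k":28,"theta":[-0.5811,0.8408,-0.46],"qd":[0.1184,0.3054,0.7376],"tcp":[0.5413,0.5834,0.6432],"trq":[12.0877,-8.7389,3.3445]}
{"k":29,"theta":[-0.5792,0.8445,-0.4511],"qd":[0.1347,0.187,0.4545],"tcp":[0.5405,0.5839,0.6444],"trq":[11.5688,-8.6805,3.3814]}
{"k":30,"theta":[-0.577,0.8466,-0.4459],"qd":[0.1483,0.0955,0.2372],"tcp":[0.5393,0.5841,0.6457],"trq":[11.1058,-8.6288,3.4072]}
{"k":31,"theta":[-0.5747,0.8475,-0.4436],"qd":[0.1592,0.0261,0.0735],"tcp":[0.5379,0.5843,0.647],"trq":[10.6939,-8.5834,3.4255]}
{"k":32,"theta":[-0.5723,0.8475,-0.4433],"qd":[0.1681,-0.0135,-0.0178],"tcp":[0.5364,0.5842,0.6483],"trq":[3.0849,43.5995,-20.7585]}
{"k":33,"theta":[-0.5705,0.8444,-0.4676],"qd":[0.0734,-0.3516,-3.1131],"tcp":[0.5318,0.5855,0.6457],"trq":[11.1151,-16.9193,7.2931]}
{"k":34,"theta":[-0.5692,0.8409,-0.5073],"qd":[0.0964,-0.1354,-2.2175],"tcp":[0.5248,0.5879,0.6398]}
{"summary": "any joint saturated: yes"}


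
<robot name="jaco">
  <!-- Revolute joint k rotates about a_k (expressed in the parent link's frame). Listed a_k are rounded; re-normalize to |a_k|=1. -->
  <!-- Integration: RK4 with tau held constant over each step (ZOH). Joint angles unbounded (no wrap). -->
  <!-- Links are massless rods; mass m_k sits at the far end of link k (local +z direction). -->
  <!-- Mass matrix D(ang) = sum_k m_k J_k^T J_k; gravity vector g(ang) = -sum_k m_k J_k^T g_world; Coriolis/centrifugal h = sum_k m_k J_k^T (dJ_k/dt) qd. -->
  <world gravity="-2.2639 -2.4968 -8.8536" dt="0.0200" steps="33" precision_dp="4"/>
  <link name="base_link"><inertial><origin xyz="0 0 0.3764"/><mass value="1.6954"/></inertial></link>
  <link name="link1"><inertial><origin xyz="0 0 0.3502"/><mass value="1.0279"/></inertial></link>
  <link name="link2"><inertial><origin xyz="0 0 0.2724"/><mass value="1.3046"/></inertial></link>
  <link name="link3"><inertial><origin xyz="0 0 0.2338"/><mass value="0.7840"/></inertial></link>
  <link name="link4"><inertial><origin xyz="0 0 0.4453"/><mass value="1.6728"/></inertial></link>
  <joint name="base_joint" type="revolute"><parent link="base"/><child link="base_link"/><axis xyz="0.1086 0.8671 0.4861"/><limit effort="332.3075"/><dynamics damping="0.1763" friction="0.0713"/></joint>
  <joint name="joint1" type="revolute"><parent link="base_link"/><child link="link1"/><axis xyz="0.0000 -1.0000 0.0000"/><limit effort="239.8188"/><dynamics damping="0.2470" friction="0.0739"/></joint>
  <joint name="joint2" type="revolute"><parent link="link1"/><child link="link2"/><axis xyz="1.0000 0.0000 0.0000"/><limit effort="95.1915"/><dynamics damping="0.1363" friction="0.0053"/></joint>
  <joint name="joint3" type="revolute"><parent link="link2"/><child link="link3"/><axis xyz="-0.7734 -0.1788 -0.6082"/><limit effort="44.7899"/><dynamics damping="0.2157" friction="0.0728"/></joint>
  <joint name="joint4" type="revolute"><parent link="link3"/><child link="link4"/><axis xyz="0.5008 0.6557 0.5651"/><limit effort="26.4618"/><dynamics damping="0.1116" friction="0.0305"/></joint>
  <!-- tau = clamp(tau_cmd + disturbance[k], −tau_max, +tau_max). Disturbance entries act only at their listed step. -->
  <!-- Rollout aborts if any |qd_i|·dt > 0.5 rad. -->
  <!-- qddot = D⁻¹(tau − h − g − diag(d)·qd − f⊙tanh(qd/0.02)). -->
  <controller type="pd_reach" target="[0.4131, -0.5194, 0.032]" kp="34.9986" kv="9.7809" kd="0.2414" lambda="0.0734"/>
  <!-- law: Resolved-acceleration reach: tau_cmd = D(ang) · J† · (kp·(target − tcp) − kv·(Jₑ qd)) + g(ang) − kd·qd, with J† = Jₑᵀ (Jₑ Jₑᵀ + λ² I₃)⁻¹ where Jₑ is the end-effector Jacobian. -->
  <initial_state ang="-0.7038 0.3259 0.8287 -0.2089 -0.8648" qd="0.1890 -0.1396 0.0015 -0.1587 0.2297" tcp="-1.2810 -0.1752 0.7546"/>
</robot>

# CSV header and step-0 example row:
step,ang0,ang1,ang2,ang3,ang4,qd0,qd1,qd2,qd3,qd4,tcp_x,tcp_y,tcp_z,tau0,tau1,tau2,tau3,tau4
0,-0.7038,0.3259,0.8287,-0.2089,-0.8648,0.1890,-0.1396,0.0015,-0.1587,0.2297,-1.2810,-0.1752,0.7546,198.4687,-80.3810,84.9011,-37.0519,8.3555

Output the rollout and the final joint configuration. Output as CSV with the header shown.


step,ang0,ang1,ang2,ang3,ang4,qd0,qd1,qd2,qd3,qd4,tcp_x,tcp_y,tcp_z,tau0,tau1,tau2,tau3,tau4
1,-0.6869,0.3319,0.8538,-0.2075,-0.9200,1.5066,0.7826,2.4676,0.2443,-5.6767,-1.2675,-0.1846,0.7565,161.2472,-65.5744,66.6519,-28.5663,6.9191
2,-0.6448,0.3603,0.9212,-0.1972,-1.0702,2.7038,2.1297,4.1742,0.6533,-9.2394,-1.2363,-0.1995,0.7513,112.6257,-42.3852,49.7285,-19.8925,4.1084
3,-0.5803,0.4200,1.0148,-0.1790,-1.2712,3.7274,3.8591,5.0747,1.0445,-10.7849,-1.1891,-0.2197,0.7421,68.8904,-21.7167,34.7254,-12.1351,1.2435
4,-0.4980,0.5148,1.1199,-0.1520,-1.4887,4.4688,5.5767,5.3643,1.5774,-10.9144,-1.1291,-0.2447,0.7303,37.5451,-8.1798,22.3620,-5.9770,-0.9970
5,-0.4040,0.6409,1.2271,-0.1125,-1.6998,4.8917,6.9624,5.3189,2.3224,-10.1751,-1.0607,-0.2737,0.7159,18.1872,-1.4680,12.6185,-1.4201,-2.5529
6,-0.3043,0.7902,1.3317,-0.0573,-1.8914,5.0476,7.9074,5.1291,3.1406,-9.0055,-0.9871,-0.3051,0.6985,7.9498,0.0785,5.1455,1.8493,-3.5934
7,-0.2033,0.9545,1.4312,0.0116,-2.0595,5.0436,8.4733,4.8159,3.6461,-7.8805,-0.9107,-0.3372,0.6776,3.7148,-1.8451,-0.3391,4.2007,-4.2488
8,-0.1030,1.1271,1.5229,0.0847,-2.2084,4.9936,8.7850,4.3103,3.5083,-7.1699,-0.8328,-0.3684,0.6526,2.5123,-5.4790,-3.9702,5.9107,-4.5903
9,-0.0036,1.3041,1.6031,0.1509,-2.3457,4.9690,8.9170,3.6574,2.9418,-6.7384,-0.7546,-0.3976,0.6241,2.1266,-9.2315,-5.9224,7.0834,-4.7536
10,0.0958,1.4819,1.6702,0.2057,-2.4737,4.9987,8.8766,2.9821,2.3803,-6.2196,-0.6773,-0.4243,0.5929,1.5684,-12.3246,-6.5803,7.7832,-4.8926
11,0.1964,1.6572,1.7239,0.2500,-2.5900,5.0999,8.6541,2.3273,1.9455,-5.5167,-0.6018,-0.4483,0.5599,0.5026,-14.6540,-6.4590,8.1568,-5.0555
12,0.2998,1.8261,1.7648,0.2863,-2.6909,5.2790,8.2348,1.7100,1.6273,-4.6445,-0.5287,-0.4699,0.5259,-1.1819,-16.3293,-6.0283,8.3530,-5.2338
13,0.4076,1.9847,1.7938,0.3168,-2.7736,5.5268,7.6124,1.1607,1.3903,-3.6412,-0.4583,-0.4890,0.4917,-3.4546,-17.5039,-5.6421,8.4829,-5.3985
14,0.5207,2.1291,1.8127,0.3427,-2.8357,5.8170,6.8077,0.7179,1.1824,-2.5780,-0.3905,-0.5060,0.4576,-6.1768,-18.2956,-5.5238,8.6161,-5.5101
15,0.6398,2.2560,1.8240,0.3641,-2.8770,6.1087,5.8746,0.4137,0.9604,-1.5500,-0.3252,-0.5209,0.4240,-9.1354,-18.7506,-5.7768,8.7817,-5.5318
16,0.7644,2.3637,1.8306,0.3808,-2.8989,6.3540,4.8864,0.2582,0.7127,-0.6489,-0.2622,-0.5339,0.3912,-12.1043,-18.8561,-6.4142,8.9779,-5.4405
17,0.8930,2.4516,1.8354,0.3924,-2.9046,6.5091,3.9155,0.2285,0.4519,0.0534,-0.2016,-0.5451,0.3595,-14.9104,-18.5764,-7.3923,9.1870,-5.2280
18,1.0236,2.5209,1.8403,0.3987,-2.8990,6.5432,3.0187,0.2711,0.1870,0.5029,-0.1432,-0.5545,0.3289,-17.4609,-17.8910,-8.6308,9.3832,-4.8885
19,1.1536,2.5731,1.8465,0.4001,-2.8862,6.4574,2.2132,0.3471,-0.0064,0.7945,-0.0872,-0.5620,0.2995,-19.6597,-16.8801,-9.9766,9.5172,-4.4760
20,1.2810,2.6102,1.8542,0.3990,-2.8683,6.2664,1.5062,0.4225,-0.0858,1.0035,-0.0336,-0.5677,0.2714,-21.4843,-15.6235,-11.2938,9.5502,-4.0253
21,1.4035,2.6343,1.8628,0.3963,-2.8478,5.9838,0.9083,0.4369,-0.1580,1.0586,0.0173,-0.5714,0.2445,-22.9763,-14.1375,-12.5345,9.5256,-3.5286
22,1.5197,2.6475,1.8710,0.3924,-2.8272,5.6386,0.4154,0.3858,-0.2123,1.0224,0.0654,-0.5732,0.2189,-24.1276,-12.5296,-13.6001,9.4201,-3.0144
23,1.6287,2.6518,1.8777,0.3877,-2.8077,5.2579,0.0221,0.2796,-0.2405,0.9458,0.1105,-0.5733,0.1944,-24.9437,-10.8973,-14.4278,9.2239,-2.5072
24,1.7299,2.6492,1.8818,0.3825,-2.7901,4.8614,-0.2703,0.1328,-0.2516,0.8381,0.1523,-0.5716,0.1713,-25.4537,-9.3396,-14.9943,8.9440,-2.0208
25,1.8231,2.6417,1.8827,0.3775,-2.7746,4.4689,-0.4781,-0.0331,-0.2355,0.7455,0.1906,-0.5685,0.1496,-25.6714,-7.9033,-15.2963,8.5918,-1.5776
26,1.9087,2.6307,1.8803,0.3729,-2.7606,4.0915,-0.6118,-0.2038,-0.2022,0.6719,0.2254,-0.5643,0.1295,-25.6320,-6.6242,-15.3630,8.1931,-1.1888
27,1.9869,2.6178,1.8745,0.3690,-2.7480,3.7360,-0.6818,-0.3700,-0.1655,0.6105,0.2567,-0.5592,0.1110,-25.3761,-5.5255,-15.2360,7.7743,-0.8598
28,2.0583,2.6039,1.8655,0.3659,-2.7365,3.4063,-0.7003,-0.5230,-0.1300,0.5603,0.2845,-0.5536,0.0941,-24.9448,-4.6193,-14.9606,7.3571,-0.5941
29,2.1234,2.5901,1.8536,0.3635,-2.7259,3.1040,-0.6794,-0.6571,-0.0990,0.5195,0.3091,-0.5478,0.0790,-24.3785,-3.9047,-14.5822,6.9589,-0.3913
30,2.1827,2.5770,1.8393,0.3617,-2.7160,2.8285,-0.6306,-0.7692,-0.0736,0.4867,0.3306,-0.5419,0.0657,-23.7147,-3.3712,-14.1417,6.5924,-0.2479
31,2.2367,2.5651,1.8229,0.3603,-2.7066,2.5783,-0.5636,-0.8580,-0.0542,0.4603,0.3492,-0.5362,0.0540,-22.9862,-3.0014,-13.6738,6.2655,-0.1579
32,2.2860,2.5546,1.8050,0.3592,-2.6977,2.3511,-0.4866,-0.9240,-0.0406,0.4386,0.3652,-0.5307,0.0439,-22.2212,-2.7739,-13.2053,5.9822,-0.1141
33,2.3310,2.5456,1.7860,0.3584,-2.6892,2.1446,-0.4061,-0.9685,-0.0323,0.4201,0.3789,-0.5256,0.0353,,,,,
# final ang (rad): 2.3310 2.5456 1.7860 0.3584 -2.6892


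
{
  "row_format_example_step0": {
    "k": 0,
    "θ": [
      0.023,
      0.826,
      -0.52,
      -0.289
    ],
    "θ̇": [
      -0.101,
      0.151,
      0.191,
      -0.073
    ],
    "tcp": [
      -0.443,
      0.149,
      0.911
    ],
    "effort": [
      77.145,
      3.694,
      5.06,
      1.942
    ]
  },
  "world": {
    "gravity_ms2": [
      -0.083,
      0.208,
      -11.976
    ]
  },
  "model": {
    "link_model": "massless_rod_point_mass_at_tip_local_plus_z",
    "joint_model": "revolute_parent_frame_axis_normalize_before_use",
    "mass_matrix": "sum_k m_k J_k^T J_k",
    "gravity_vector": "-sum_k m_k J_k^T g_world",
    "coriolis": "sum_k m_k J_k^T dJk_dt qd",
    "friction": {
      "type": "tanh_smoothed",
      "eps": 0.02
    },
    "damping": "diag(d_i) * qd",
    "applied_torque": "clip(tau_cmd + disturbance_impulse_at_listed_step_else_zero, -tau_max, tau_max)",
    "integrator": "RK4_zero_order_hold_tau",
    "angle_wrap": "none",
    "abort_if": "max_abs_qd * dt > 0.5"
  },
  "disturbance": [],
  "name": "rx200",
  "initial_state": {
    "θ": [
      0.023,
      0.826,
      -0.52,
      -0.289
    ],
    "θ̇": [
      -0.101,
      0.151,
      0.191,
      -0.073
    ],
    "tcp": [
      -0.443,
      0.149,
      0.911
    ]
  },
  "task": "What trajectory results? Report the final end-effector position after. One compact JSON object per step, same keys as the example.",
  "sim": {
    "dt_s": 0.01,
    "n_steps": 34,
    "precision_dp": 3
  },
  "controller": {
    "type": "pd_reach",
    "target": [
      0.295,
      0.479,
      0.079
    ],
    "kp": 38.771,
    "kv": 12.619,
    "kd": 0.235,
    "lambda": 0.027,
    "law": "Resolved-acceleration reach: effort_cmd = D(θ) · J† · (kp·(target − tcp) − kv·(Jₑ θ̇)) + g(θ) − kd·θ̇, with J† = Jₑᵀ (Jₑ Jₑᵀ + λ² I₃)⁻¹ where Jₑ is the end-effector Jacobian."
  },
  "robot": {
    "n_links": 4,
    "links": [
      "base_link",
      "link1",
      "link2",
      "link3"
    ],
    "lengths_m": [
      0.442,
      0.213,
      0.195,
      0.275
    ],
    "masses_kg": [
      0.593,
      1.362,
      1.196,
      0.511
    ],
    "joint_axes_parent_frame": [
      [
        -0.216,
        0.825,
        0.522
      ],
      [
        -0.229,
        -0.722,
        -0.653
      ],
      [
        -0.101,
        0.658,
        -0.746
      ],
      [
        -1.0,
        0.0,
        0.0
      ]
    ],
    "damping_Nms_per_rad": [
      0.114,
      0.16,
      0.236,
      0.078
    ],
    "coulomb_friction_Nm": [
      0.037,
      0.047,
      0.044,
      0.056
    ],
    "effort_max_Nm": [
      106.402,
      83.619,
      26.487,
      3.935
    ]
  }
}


{"k":1,"\u03b8":[0.028,0.834,-0.526,-0.294],"\u03b8\u0307":[1.174,1.456,-1.313,-0.999],"tcp":[-0.443,0.151,0.909],"effort":[67.143,2.305,4.987,1.856]}
{"k":2,"\u03b8":[0.045,0.854,-0.544,-0.308],"\u03b8\u0307":[2.238,2.551,-2.378,-1.676],"tcp":[-0.439,0.153,0.905],"effort":[56.867,1.465,4.67,1.678]}
{"k":3,"\u03b8":[0.072,0.884,-0.572,-0.327],"\u03b8\u0307":[3.112,3.439,-3.088,-2.103],"tcp":[-0.433,0.157,0.898],"effort":[46.928,0.929,4.203,1.436]}
{"k":4,"\u03b8":[0.107,0.922,-0.605,-0.349],"\u03b8\u0307":[3.82,4.133,-3.505,-2.315],"tcp":[-0.424,0.162,0.89],"effort":[37.772,0.531,3.657,1.161]}
{"k":5,"\u03b8":[0.148,0.966,-0.641,-0.373],"\u03b8\u0307":[4.391,4.653,-3.691,-2.358],"tcp":[-0.412,0.169,0.881],"effort":[29.646,0.174,3.088,0.877]}
{"k":6,"\u03b8":[0.194,1.015,-0.678,-0.396],"\u03b8\u0307":[4.85,5.021,-3.703,-2.275],"tcp":[-0.399,0.177,0.871],"effort":[22.628,-0.191,2.532,0.602]}
{"k":7,"\u03b8":[0.244,1.066,-0.714,-0.418],"\u03b8\u0307":[5.224,5.258,-3.592,-2.101],"tcp":[-0.384,0.186,0.86],"effort":[16.686,-0.582,2.012,0.344]}
{"k":8,"\u03b8":[0.298,1.119,-0.749,-0.438],"\u03b8\u0307":[5.533,5.383,-3.402,-1.866],"tcp":[-0.368,0.196,0.849],"effort":[11.725,-0.996,1.541,0.11]}
{"k":9,"\u03b8":[0.355,1.173,-0.782,-0.455],"\u03b8\u0307":[5.796,5.416,-3.168,-1.588],"tcp":[-0.35,0.207,0.837],"effort":[7.625,-1.423,1.123,-0.099]}
{"k":10,"\u03b8":[0.414,1.227,-0.812,-0.47],"\u03b8\u0307":[6.027,5.371,-2.916,-1.281],"tcp":[-0.332,0.219,0.825],"effort":[4.261,-1.846,0.758,-0.284]}
{"k":11,"\u03b8":[0.475,1.28,-0.84,-0.481],"\u03b8\u0307":[6.238,5.262,-2.667,-0.955],"tcp":[-0.314,0.231,0.813],"effort":[1.515,-2.248,0.444,-0.446]}
{"k":12,"\u03b8":[0.539,1.332,-0.866,-0.489],"\u03b8\u0307":[6.435,5.099,-2.433,-0.616],"tcp":[-0.295,0.243,0.801],"effort":[-0.718,-2.614,0.177,-0.586]}
{"k":13,"\u03b8":[0.604,1.382,-0.889,-0.493],"\u03b8\u0307":[6.626,4.891,-2.224,-0.27],"tcp":[-0.276,0.255,0.788],"effort":[-2.529,-2.929,-0.049,-0.707]}
{"k":14,"\u03b8":[0.671,1.43,-0.91,-0.494],"\u03b8\u0307":[6.814,4.648,-2.039,0.071],"tcp":[-0.257,0.268,0.775],"effort":[-3.998,-3.174,-0.24,-0.804]}
{"k":15,"\u03b8":[0.74,1.475,-0.93,-0.492],"\u03b8\u0307":[6.999,4.385,-1.869,0.364],"tcp":[-0.238,0.28,0.762],"effort":[-5.213,-3.316,-0.4,-0.86]}
{"k":16,"\u03b8":[0.811,1.517,-0.948,-0.487],"\u03b8\u0307":[7.186,4.094,-1.736,0.671],"tcp":[-0.22,0.293,0.75],"effort":[-6.197,-3.384,-0.532,-0.906]}
{"k":17,"\u03b8":[0.884,1.557,-0.965,-0.479],"\u03b8\u0307":[7.374,3.781,-1.638,0.985],"tcp":[-0.202,0.304,0.737],"effort":[-6.991,-3.372,-0.64,-0.94]}
{"k":18,"\u03b8":[0.958,1.593,-0.981,-0.467],"\u03b8\u0307":[7.563,3.451,-1.57,1.303],"tcp":[-0.184,0.316,0.724],"effort":[-7.634,-3.276,-0.727,-0.961]}
{"k":19,"\u03b8":[1.035,1.626,-0.996,-0.453],"\u03b8\u0307":[7.75,3.107,-1.528,1.62],"tcp":[-0.166,0.327,0.712],"effort":[-8.158,-3.096,-0.796,-0.969]}
{"k":20,"\u03b8":[1.113,1.655,-1.011,-0.435],"\u03b8\u0307":[7.933,2.753,-1.508,1.935],"tcp":[-0.149,0.338,0.7],"effort":[-8.594,-2.834,-0.848,-0.964]}
{"k":21,"\u03b8":[1.194,1.681,-1.026,-0.414],"\u03b8\u0307":[8.107,2.392,-1.507,2.244],"tcp":[-0.132,0.348,0.688],"effort":[-8.972,-2.493,-0.885,-0.945]}
{"k":22,"\u03b8":[1.275,1.703,-1.041,-0.39],"\u03b8\u0307":[8.269,2.028,-1.522,2.544],"tcp":[-0.116,0.358,0.676],"effort":[-9.32,-2.078,-0.908,-0.913]}
{"k":23,"\u03b8":[1.359,1.722,-1.057,-0.363],"\u03b8\u0307":[8.412,1.664,-1.549,2.832],"tcp":[-0.099,0.367,0.664],"effort":[-9.666,-1.594,-0.916,-0.867]}
{"k":24,"\u03b8":[1.444,1.736,-1.072,-0.334],"\u03b8\u0307":[8.532,1.301,-1.585,3.105],"tcp":[-0.083,0.376,0.653],"effort":[-10.038,-1.047,-0.911,-0.807]}
{"k":25,"\u03b8":[1.529,1.748,-1.088,-0.301],"\u03b8\u0307":[8.622,0.945,-1.627,3.356],"tcp":[-0.067,0.385,0.641],"effort":[-10.461,-0.443,-0.892,-0.734]}
{"k":26,"\u03b8":[1.616,1.755,-1.105,-0.267],"\u03b8\u0307":[8.676,0.597,-1.673,3.58],"tcp":[-0.051,0.393,0.63],"effort":[-10.956,0.214,-0.86,-0.647]}
{"k":27,"\u03b8":[1.703,1.76,-1.122,-0.23],"\u03b8\u0307":[8.687,0.262,-1.72,3.77],"tcp":[-0.035,0.4,0.619],"effort":[-11.537,0.92,-0.813,-0.545]}
{"k":28,"\u03b8":[1.789,1.761,-1.139,-0.191],"\u03b8\u0307":[8.651,-0.055,-1.765,3.917],"tcp":[-0.019,0.408,0.608],"effort":[-12.207,1.676,-0.752,-0.43]}
{"k":29,"\u03b8":[1.876,1.759,-1.157,-0.152],"\u03b8\u0307":[8.564,-0.349,-1.805,4.007],"tcp":[-0.003,0.415,0.596],"effort":[-12.957,2.479,-0.675,-0.299]}
{"k":30,"\u03b8":[1.96,1.754,-1.175,-0.112],"\u03b8\u0307":[8.423,-0.618,-1.842,4.046],"tcp":[0.014,0.422,0.584],"effort":[-13.769,3.329,-0.583,-0.156]}
{"k":31,"\u03b8":[2.044,1.746,-1.194,-0.071],"\u03b8\u0307":[8.23,-0.861,-1.875,4.029],"tcp":[0.03,0.429,0.572],"effort":[-14.613,4.222,-0.473,-0.003]}
{"k":32,"\u03b8":[2.125,1.737,-1.213,-0.031],"\u03b8\u0307":[7.987,-1.072,-1.901,3.956],"tcp":[0.047,0.435,0.56],"effort":[-15.452,5.153,-0.345,0.158]}
{"k":33,"\u03b8":[2.203,1.725,-1.232,0.008],"\u03b8\u0307":[7.699,-1.251,-1.922,3.827],"tcp":[0.063,0.442,0.547],"effort":[-16.246,6.109,-0.2,0.325]}
{"k":34,"\u03b8":[2.279,1.712,-1.251,0.045],"\u03b8\u0307":[7.373,-1.394,-1.936,3.648],"tcp":[0.079,0.448,0.533]}
{"summary": "final tcp position (m): 0.079 0.448 0.533"}


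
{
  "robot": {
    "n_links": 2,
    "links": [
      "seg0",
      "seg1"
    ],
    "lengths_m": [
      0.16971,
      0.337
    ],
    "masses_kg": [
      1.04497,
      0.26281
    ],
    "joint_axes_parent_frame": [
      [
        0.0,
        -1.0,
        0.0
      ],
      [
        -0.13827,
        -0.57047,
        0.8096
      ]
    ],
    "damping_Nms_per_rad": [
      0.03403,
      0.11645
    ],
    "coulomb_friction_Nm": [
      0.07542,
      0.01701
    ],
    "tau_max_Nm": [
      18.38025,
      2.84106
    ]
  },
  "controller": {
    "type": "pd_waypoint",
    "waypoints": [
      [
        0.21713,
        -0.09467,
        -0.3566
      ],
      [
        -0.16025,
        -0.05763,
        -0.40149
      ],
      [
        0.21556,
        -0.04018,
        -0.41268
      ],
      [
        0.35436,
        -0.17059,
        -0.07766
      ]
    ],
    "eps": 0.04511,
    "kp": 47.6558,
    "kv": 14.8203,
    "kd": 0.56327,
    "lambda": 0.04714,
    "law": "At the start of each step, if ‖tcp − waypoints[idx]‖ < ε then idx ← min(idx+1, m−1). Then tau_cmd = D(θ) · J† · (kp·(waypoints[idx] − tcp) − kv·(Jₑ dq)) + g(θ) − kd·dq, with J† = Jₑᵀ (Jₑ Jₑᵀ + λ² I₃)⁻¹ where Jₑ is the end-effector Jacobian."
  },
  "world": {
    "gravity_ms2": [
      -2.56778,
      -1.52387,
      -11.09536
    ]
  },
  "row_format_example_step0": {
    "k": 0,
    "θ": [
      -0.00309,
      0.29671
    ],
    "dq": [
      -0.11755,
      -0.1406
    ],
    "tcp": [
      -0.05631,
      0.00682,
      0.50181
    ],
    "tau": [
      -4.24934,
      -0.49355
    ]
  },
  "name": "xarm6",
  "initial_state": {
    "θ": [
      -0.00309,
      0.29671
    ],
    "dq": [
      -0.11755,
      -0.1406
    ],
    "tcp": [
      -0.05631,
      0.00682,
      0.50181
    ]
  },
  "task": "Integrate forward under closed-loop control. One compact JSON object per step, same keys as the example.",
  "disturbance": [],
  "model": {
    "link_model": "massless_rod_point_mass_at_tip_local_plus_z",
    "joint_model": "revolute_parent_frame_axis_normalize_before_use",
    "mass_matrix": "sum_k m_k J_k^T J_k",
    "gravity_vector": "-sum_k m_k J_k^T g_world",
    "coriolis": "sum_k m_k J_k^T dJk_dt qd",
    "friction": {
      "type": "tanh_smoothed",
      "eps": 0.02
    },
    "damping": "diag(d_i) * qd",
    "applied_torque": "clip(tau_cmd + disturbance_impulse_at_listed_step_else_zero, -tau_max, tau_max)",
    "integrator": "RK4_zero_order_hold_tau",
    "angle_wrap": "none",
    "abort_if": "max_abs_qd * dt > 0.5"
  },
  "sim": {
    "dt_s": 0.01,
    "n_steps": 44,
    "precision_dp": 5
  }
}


{"k":1,"\u03b8":[-0.00821,0.30379],"dq":[-0.87467,1.43977],"tcp":[-0.05512,0.00681,0.50186],"tau":[-3.6727,-1.3312]}
{"k":2,"\u03b8":[-0.01616,0.31021],"dq":[-0.74721,-0.0419],"tcp":[-0.05238,0.0068,0.50208],"tau":[-3.18254,-0.32424]}
{"k":3,"\u03b8":[-0.02656,0.3165],"dq":[-1.30755,1.20492],"tcp":[-0.04838,0.00677,0.5024],"tau":[-2.79488,-1.00152]}
{"k":4,"\u03b8":[-0.03889,0.32232],"dq":[-1.17976,0.03782],"tcp":[-0.04332,0.00675,0.5028],"tau":[-2.46108,-0.2209]}
{"k":5,"\u03b8":[-0.05288,0.32795],"dq":[-1.60323,1.02776],"tcp":[-0.03739,0.00671,0.5032],"tau":[-2.18946,-0.76869]}
{"k":6,"\u03b8":[-0.06826,0.33336],"dq":[-1.49014,0.11559],"tcp":[-0.03071,0.00668,0.50358],"tau":[-1.95325,-0.16537]}
{"k":7,"\u03b8":[-0.08484,0.33865],"dq":[-1.8138,0.89482],"tcp":[-0.02339,0.00664,0.50391],"tau":[-1.75348,-0.6018]}
{"k":8,"\u03b8":[-0.10244,0.34379],"dq":[-1.71999,0.18186],"tcp":[-0.01553,0.0066,0.50415],"tau":[-1.57728,-0.13375]}
{"k":9,"\u03b8":[-0.12093,0.34883],"dq":[-1.97027,0.79095],"tcp":[-0.0072,0.00655,0.50427],"tau":[-1.42095,-0.47722]}
{"k":10,"\u03b8":[-0.14021,0.35377],"dq":[-1.89683,0.23561],"tcp":[0.00155,0.0065,0.50425],"tau":[-1.28101,-0.11403]}
{"k":11,"\u03b8":[-0.16019,0.35861],"dq":[-2.09246,0.70814],"tcp":[0.01066,0.00645,0.50408],"tau":[-1.15047,-0.38104]}
{"k":12,"\u03b8":[-0.18079,0.36339],"dq":[-2.03805,0.27715],"tcp":[0.02011,0.0064,0.50372],"tau":[-1.03187,-0.09922]}
{"k":13,"\u03b8":[-0.20197,0.36807],"dq":[-2.19247,0.64067],"tcp":[0.02984,0.00634,0.50317],"tau":[-0.91623,-0.30408]}
{"k":14,"\u03b8":[-0.22366,0.37268],"dq":[-2.15465,0.30738],"tcp":[0.03984,0.00628,0.50242],"tau":[-0.80967,-0.08538]}
{"k":15,"\u03b8":[-0.24583,0.37721],"dq":[-2.27763,0.58434],"tcp":[0.05008,0.00622,0.50144],"tau":[-0.7023,-0.24023]}
{"k":16,"\u03b8":[-0.26846,0.38166],"dq":[-2.25357,0.32744],"tcp":[0.06053,0.00616,0.50022],"tau":[-0.60206,-0.07039]}
{"k":17,"\u03b8":[-0.29149,0.38602],"dq":[-2.35231,0.53612],"tcp":[0.07117,0.00609,0.49875],"tau":[-0.49901,-0.1854]}
{"k":18,"\u03b8":[-0.31492,0.39031],"dq":[-2.33921,0.33861],"tcp":[0.082,0.00602,0.49702],"tau":[-0.40167,-0.05326]}
{"k":19,"\u03b8":[-0.33871,0.3945],"dq":[-2.41909,0.49377],"tcp":[0.09298,0.00595,0.49502],"tau":[-0.30063,-0.13679]}
{"k":20,"\u03b8":[-0.36285,0.39861],"dq":[-2.41439,0.34213],"tcp":[0.1041,0.00588,0.49274],"tau":[-0.20421,-0.0336]}
{"k":21,"\u03b8":[-0.38732,0.40261],"dq":[-2.47944,0.45564],"tcp":[0.11534,0.00581,0.49017],"tau":[-0.10392,-0.09252]}
{"k":22,"\u03b8":[-0.4121,0.40653],"dq":[-2.48091,0.33919],"tcp":[0.12669,0.00574,0.4873],"tau":[-0.00737,-0.01143]}
{"k":23,"\u03b8":[-0.43716,0.41033],"dq":[-2.53419,0.42055],"tcp":[0.13813,0.00567,0.48412],"tau":[0.09282,-0.05125]}
{"k":24,"\u03b8":[-0.46251,0.41404],"dq":[-2.53993,0.33087],"tcp":[0.14965,0.0056,0.48062],"tau":[0.18996,0.01308]}
{"k":25,"\u03b8":[-0.48812,0.41762],"dq":[-2.58376,0.38761],"tcp":[0.16122,0.00552,0.47681],"tau":[0.29029,-0.01207]}
{"k":26,"\u03b8":[-0.51398,0.42111],"dq":[-2.59222,0.31814],"tcp":[0.17284,0.00545,0.47266],"tau":[0.38812,0.03965]}
{"k":27,"\u03b8":[-0.54008,0.42447],"dq":[-2.62834,0.35621],"tcp":[0.18448,0.00538,0.46819],"tau":[0.48857,0.02567]}
{"k":28,"\u03b8":[-0.56639,0.42772],"dq":[-2.63826,0.30188],"tcp":[0.19612,0.00531,0.46337],"tau":[0.58697,0.06797]}
{"k":29,"\u03b8":[-0.59291,0.43085],"dq":[-2.668,0.32591],"tcp":[0.20776,0.00524,0.45821],"tau":[0.68739,0.06241]}
{"k":30,"\u03b8":[-0.61963,0.43385],"dq":[-2.67837,0.28283],"tcp":[0.21938,0.00517,0.45271],"tau":[0.78606,0.09773]}
{"k":31,"\u03b8":[-0.64652,0.43673],"dq":[-2.70272,0.29643],"tcp":[0.23095,0.0051,0.44687],"tau":[0.88618,0.09844]}
{"k":32,"\u03b8":[-0.67358,0.43949],"dq":[-2.71274,0.26166],"tcp":[0.24246,0.00503,0.44068],"tau":[0.98476,0.12863]}
{"k":33,"\u03b8":[-0.70079,0.44212],"dq":[-2.73242,0.2676],"tcp":[0.2539,0.00497,0.43414],"tau":[1.08425,0.13397]}
{"k":34,"\u03b8":[-0.72815,0.44462],"dq":[-2.74146,0.23894],"tcp":[0.26524,0.00491,0.42726],"tau":[1.18231,0.16039]}
{"k":35,"\u03b8":[-0.75563,0.44699],"dq":[-2.75701,0.23932],"tcp":[0.27647,0.00485,0.42003],"tau":[1.28078,0.16909]}
{"k":36,"\u03b8":[-0.78322,0.44924],"dq":[-2.7646,0.21515],"tcp":[0.28757,0.00479,0.41246],"tau":[1.37786,0.19275]}
{"k":37,"\u03b8":[-0.81091,0.45135],"dq":[-2.77639,0.21159],"tcp":[0.29853,0.00474,0.40456],"tau":[1.47488,0.20383]}
{"k":38,"\u03b8":[-0.83869,0.45334],"dq":[-2.78215,0.19074],"tcp":[0.30932,0.00469,0.39632],"tau":[1.57049,0.22545]}
{"k":39,"\u03b8":[-0.86654,0.4552],"dq":[-2.79045,0.18444],"tcp":[0.31994,0.00464,0.38776],"tau":[1.66564,0.23818]}
{"k":40,"\u03b8":[-0.89445,0.45693],"dq":[-2.79411,0.16605],"tcp":[0.33036,0.00459,0.37888],"tau":[1.75929,0.25826]}
{"k":41,"\u03b8":[-0.92241,0.45853],"dq":[-2.79911,0.15793],"tcp":[0.34058,0.00455,0.36969],"tau":[1.85209,0.27207]}
{"k":42,"\u03b8":[-0.95039,0.46],"dq":[-2.80044,0.14144],"tcp":[0.35056,0.00451,0.3602],"tau":[1.94328,0.29096]}
{"k":43,"\u03b8":[-0.97839,0.46135],"dq":[-2.80228,0.13217],"tcp":[0.36031,0.00447,0.35042],"tau":[2.03329,0.30541]}
{"k":44,"\u03b8":[-1.0064,0.46258],"dq":[-2.80113,0.11716],"tcp":[0.3698,0.00444,0.34035]}
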